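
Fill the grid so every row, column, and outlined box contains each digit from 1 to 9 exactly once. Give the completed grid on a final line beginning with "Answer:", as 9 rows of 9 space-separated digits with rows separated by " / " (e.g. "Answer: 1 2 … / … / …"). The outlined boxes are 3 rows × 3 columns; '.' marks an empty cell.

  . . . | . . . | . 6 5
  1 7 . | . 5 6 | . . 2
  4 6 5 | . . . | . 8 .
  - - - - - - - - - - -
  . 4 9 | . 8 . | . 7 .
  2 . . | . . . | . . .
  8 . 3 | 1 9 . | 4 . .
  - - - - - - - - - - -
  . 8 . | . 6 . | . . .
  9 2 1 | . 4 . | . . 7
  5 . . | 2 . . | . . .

Step 1. [r6c6∈{2,5,7}] 7 has one home in row 6: r6c6 ⇒ r6c6=7.
Step 2. [r5c5∈{3}] only 3 remains possible at r5c5 ⇒ r5c5=3.
Step 3. [r8c7∈{3,5,6,8}] row 8 places 6 nowhere but r8c7. So r8c7=6.
Step 4. [r9c2∈{3}] r9c2 has the single candidate 3, so r9c2=3.
Step 5. [r2c8∈{3,4,9}] 4 has one home in box 3: r2c8, so r2c8=4.
Step 6. [r5c2∈{1,5}] r5c2 is the only open cell in col 2 admitting 1. So r5c2=1.
Step 7. [r4c6∈{2,5}] across box 5, 2 lands solely at r4c6 ⇒ r4c6=2.
Step 8. [r7c7∈{1,2,3,5,9}] in col 7, 2 fits only at r7c7. So r7c7=2.
Step 9. [r5c3∈{6,7}] 7 has one home in row 5: r5c3, so r5c3=7.
Step 10. [r9c5∈{1,7}] in row 9, 7 fits only at r9c5. So r9c5=7.
Step 11. [r1c1∈{3}] only 3 remains possible at r1c1. So r1c1=3.
Step 12. [r1c2∈{9}] r1c2's peers cover all but 9. So r1c2=9.
Step 13. [r3c5∈{1,2}] row 3 places 2 nowhere but r3c5. So r3c5=2.
Step 14. [r1c5∈{1}] nothing but 1 survives at r1c5 ⇒ r1c5=1.
Step 15. [r1c7∈{7}] nothing but 7 survives at r1c7. So r1c7=7.
Step 16. [r4c1∈{6}] only 6 remains possible at r4c1 ⇒ r4c1=6.
Step 17. [r4c4∈{5}] r4c4 has the single candidate 5 ⇒ r4c4=5.
Step 18. [r5c7∈{5,8,9}] col 7 places 5 nowhere but r5c7, so r5c7=5.
Step 19. [r9c7∈{1,8,9}] 8 has one home in col 7: r9c7. So r9c7=8.
Step 20. [r5c8∈{9}] nothing but 9 survives at r5c8. So r5c8=9.
Step 21. [r9c8∈{1}] r9c8 has the single candidate 1. So r9c8=1.
Step 22. [r9c6∈{9}] r9c6 is down to just 9 ⇒ r9c6=9.
Step 23. [r7c4∈{3}] r7c4 has the single candidate 3 ⇒ r7c4=3.
Step 24. [r2c7∈{3,9}] in row 2, 3 fits only at r2c7. So r2c7=3.
Step 25. [r3c7∈{1,9}] in col 7, 9 fits only at r3c7, so r3c7=9.
Step 26. [r8c4∈{8}] only 8 remains possible at r8c4. So r8c4=8.
Step 27. [r5c4∈{4,6}] 6 has one home in col 4: r5c4 ⇒ r5c4=6.
Step 28. [r9c9∈{4}] nothing but 4 survives at r9c9. So r9c9=4.
Step 29. [r1c6∈{4,8}] r1c6 is the only open cell in col 6 admitting 8, so r1c6=8.
Step 30. [r8c6∈{5}] only 5 remains possible at r8c6, so r8c6=5.
Step 31. [r4c9∈{1,3}] in row 4, 3 fits only at r4c9. So r4c9=3.
Step 32. [r5c6∈{4}] r5c6 has the single candidate 4. So r5c6=4.
Step 33. [r2c4∈{9}] r2c4 has the single candidate 9, so r2c4=9.
Step 34. [r6c9∈{6}] r6c9 is down to just 6 ⇒ r6c9=6.
Step 35. [r4c7∈{1}] r4c7 has the single candidate 1 ⇒ r4c7=1.
Step 36. [r3c9∈{1}] r3c9's peers cover all but 1 ⇒ r3c9=1.
Step 37. [r1c3∈{2}] r1c3's peers cover all but 2, so r1c3=2.
Step 38. [r6c8∈{2}] r6c8 is down to just 2, so r6c8=2.
Step 39. [r5c9∈{8}] nothing but 8 survives at r5c9, so r5c9=8.
Step 40. [r7c1∈{7}] r7c1 is down to just 7 ⇒ r7c1=7.
Step 41. [r8c8∈{3}] only 3 remains possible at r8c8, so r8c8=3.
Step 42. [r7c3∈{4}] only 4 remains possible at r7c3, so r7c3=4.
Step 43. [r2c3∈{8}] only 8 remains possible at r2c3. So r2c3=8.
Step 44. [r6c2∈{5}] only 5 remains possible at r6c2. So r6c2=5.
Step 45. [r1c4∈{4}] r1c4 has the single candidate 4 ⇒ r1c4=4.
Step 46. [r7c9∈{9}] nothing but 9 survives at r7c9. So r7c9=9.
Step 47. [r7c6∈{1}] only 1 remains possible at r7c6, so r7c6=1.
Step 48. [r3c4∈{7}] r3c4 is down to just 7, so r3c4=7.
Step 49. [r9c3∈{6}] r9c3 has the single candidate 6, so r9c3=6.
Step 50. [r7c8∈{5}] only 5 remains possible at r7c8. So r7c8=5.
Step 51. [r3c6∈{3}] r3c6 has the single candidate 3. So r3c6=3.

Answer: 3 9 2 4 1 8 7 6 5 / 1 7 8 9 5 6 3 4 2 / 4 6 5 7 2 3 9 8 1 / 6 4 9 5 8 2 1 7 3 / 2 1 7 6 3 4 5 9 8 / 8 5 3 1 9 7 4 2 6 / 7 8 4 3 6 1 2 5 9 / 9 2 1 8 4 5 6 3 7 / 5 3 6 2 7 9 8 1 4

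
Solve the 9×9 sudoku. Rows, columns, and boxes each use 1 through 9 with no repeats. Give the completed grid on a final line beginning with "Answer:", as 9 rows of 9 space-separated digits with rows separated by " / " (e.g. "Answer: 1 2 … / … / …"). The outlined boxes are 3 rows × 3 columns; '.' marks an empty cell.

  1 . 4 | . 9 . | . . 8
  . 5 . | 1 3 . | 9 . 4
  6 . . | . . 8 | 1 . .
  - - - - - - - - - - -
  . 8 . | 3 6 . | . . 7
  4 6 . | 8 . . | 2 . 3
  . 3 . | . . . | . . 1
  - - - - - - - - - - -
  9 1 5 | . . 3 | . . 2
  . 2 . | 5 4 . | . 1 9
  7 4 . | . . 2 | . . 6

Step 1. [r1c2∈{7}] r1c2 has the single candidate 7, so r1c2=7.
Step 2. [r3c3∈{2,3,9}] across box 1, 3 lands solely at r3c3 ⇒ r3c3=3.
Step 3. [r9c3∈{8}] r9c3 has the single candidate 8. So r9c3=8.
Step 4. [r8c7∈{3,7,8}] 8 has one home in row 8: r8c7 ⇒ r8c7=8.
Step 5. [r8c6∈{6,7}] in row 8, 7 fits only at r8c6. So r8c6=7.
Step 6. [r2c8∈{2,6,7}] r2c8 is the only open cell in row 2 admitting 7, so r2c8=7.
Step 7. [r3c9∈{5}] only 5 remains possible at r3c9, so r3c9=5.
Step 8. [r1c6∈{5,6}] across row 1, 5 lands solely at r1c6, so r1c6=5.
Step 9. [r6c8∈{4,5,6,8,9}] row 6 places 8 nowhere but r6c8 ⇒ r6c8=8.
Step 10. [r1c8∈{2,3,6}] across col 8, 6 lands solely at r1c8. So r1c8=6.
Step 11. [r1c4∈{2}] r1c4's peers cover all but 2. So r1c4=2.
Step 12. [r6c5∈{2,5,7}] col 5 places 2 nowhere but r6c5 ⇒ r6c5=2.
Step 13. [r5c5∈{1,5,7}] in col 5, 5 fits only at r5c5. So r5c5=5.
Step 14. [r6c4∈{4,7,9}] 7 has one home in box 5: r6c4 ⇒ r6c4=7.
Step 15. [r6c3∈{9}] only 9 remains possible at r6c3. So r6c3=9.
Step 16. [r5c8∈{9}] nothing but 9 survives at r5c8, so r5c8=9.
Step 17. [r6c6∈{4}] r6c6's peers cover all but 4 ⇒ r6c6=4.
Step 18. [r7c8∈{4}] nothing but 4 survives at r7c8 ⇒ r7c8=4.
Step 19. [r4c8∈{5}] r4c8 is down to just 5, so r4c8=5.
Step 20. [r4c1∈{2}] r4c1 has the single candidate 2, so r4c1=2.
Step 21. [r5c6∈{1}] r5c6's peers cover all but 1, so r5c6=1.
Step 22. [r1c7∈{3}] r1c7's peers cover all but 3 ⇒ r1c7=3.
Step 23. [r9c8∈{3}] r9c8 is down to just 3 ⇒ r9c8=3.
Step 24. [r9c4∈{9}] only 9 remains possible at r9c4, so r9c4=9.
Step 25. [r6c7∈{6}] r6c7 is down to just 6 ⇒ r6c7=6.
Step 26. [r7c4∈{6}] r7c4 has the single candidate 6 ⇒ r7c4=6.
Step 27. [r5c3∈{7}] r5c3 has the single candidate 7 ⇒ r5c3=7.
Step 28. [r3c8∈{2}] r3c8 has the single candidate 2 ⇒ r3c8=2.
Step 29. [r9c7∈{5}] nothing but 5 survives at r9c7. So r9c7=5.
Step 30. [r2c3∈{2}] r2c3's peers cover all but 2 ⇒ r2c3=2.
Step 31. [r9c5∈{1}] nothing but 1 survives at r9c5, so r9c5=1.
Step 32. [r3c4∈{4}] only 4 remains possible at r3c4. So r3c4=4.
Step 33. [r4c7∈{4}] r4c7's peers cover all but 4, so r4c7=4.
Step 34. [r6c1∈{5}] only 5 remains possible at r6c1 ⇒ r6c1=5.
Step 35. [r8c3∈{6}] nothing but 6 survives at r8c3 ⇒ r8c3=6.
Step 36. [r3c5∈{7}] r3c5's peers cover all but 7 ⇒ r3c5=7.
Step 37. [r7c7∈{7}] only 7 remains possible at r7c7. So r7c7=7.
Step 38. [r4c3∈{1}] r4c3's peers cover all but 1 ⇒ r4c3=1.
Step 39. [r2c1∈{8}] r2c1 is down to just 8. So r2c1=8.
Step 40. [r4c6∈{9}] r4c6's peers cover all but 9, so r4c6=9.
Step 41. [r8c1∈{3}] r8c1's peers cover all but 3 ⇒ r8c1=3.
Step 42. [r3c2∈{9}] r3c2 is down to just 9. So r3c2=9.
Step 43. [r7c5∈{8}] only 8 remains possible at r7c5. So r7c5=8.
Step 44. [r2c6∈{6}] only 6 remains possible at r2c6. So r2c6=6.

Answer: 1 7 4 2 9 5 3 6 8 / 8 5 2 1 3 6 9 7 4 / 6 9 3 4 7 8 1 2 5 / 2 8 1 3 6 9 4 5 7 / 4 6 7 8 5 1 2 9 3 / 5 3 9 7 2 4 6 8 1 / 9 1 5 6 8 3 7 4 2 / 3 2 6 5 4 7 8 1 9 / 7 4 8 9 1 2 5 3 6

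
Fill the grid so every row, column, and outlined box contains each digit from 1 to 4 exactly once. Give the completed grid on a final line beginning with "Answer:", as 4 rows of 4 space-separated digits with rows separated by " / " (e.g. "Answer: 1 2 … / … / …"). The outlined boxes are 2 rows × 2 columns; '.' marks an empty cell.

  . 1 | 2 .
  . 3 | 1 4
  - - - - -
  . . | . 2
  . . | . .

Step 1. [r3c2∈{4}] r3c2 has the single candidate 4. So r3c2=4.
Step 2. [r3c3∈{3}] r3c3 is down to just 3, so r3c3=3.
Step 3. [r4c1∈{1,2,3}] in row 4, 3 fits only at r4c1, so r4c1=3.
Step 4. [r2c1∈{2}] r2c1 has the single candidate 2 ⇒ r2c1=2.
Step 5. [r4c3∈{4}] r4c3 has the single candidate 4 ⇒ r4c3=4.
Step 6. [r1c1∈{4}] r1c1's peers cover all but 4 ⇒ r1c1=4.
Step 7. [r4c2∈{2}] r4c2 has the single candidate 2 ⇒ r4c2=2.
Step 8. [r4c4∈{1}] r4c4 has the single candidate 1, so r4c4=1.
Step 9. [r3c1∈{1}] only 1 remains possible at r3c1, so r3c1=1.
Step 10. [r1c4∈{3}] nothing but 3 survives at r1c4, so r1c4=3.

Answer: 4 1 2 3 / 2 3 1 4 / 1 4 3 2 / 3 2 4 1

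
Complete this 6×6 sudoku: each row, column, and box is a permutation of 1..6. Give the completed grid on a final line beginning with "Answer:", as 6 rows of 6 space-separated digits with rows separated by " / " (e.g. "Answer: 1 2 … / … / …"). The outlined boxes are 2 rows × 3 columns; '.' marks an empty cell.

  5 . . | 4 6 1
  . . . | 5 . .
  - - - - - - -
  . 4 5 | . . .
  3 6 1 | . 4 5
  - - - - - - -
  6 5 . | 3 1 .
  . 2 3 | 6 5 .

Step 1. [r3c1∈{2}] r3c1 is down to just 2, so r3c1=2.
Step 2. [r2c5∈{2,3}] col 5 places 2 nowhere but r2c5, so r2c5=2.
Step 3. [r5c3∈{4}] r5c3 is down to just 4 ⇒ r5c3=4.
Step 4. [r2c2∈{1,3}] in col 2, 1 fits only at r2c2. So r2c2=1.
Step 5. [r3c5∈{3}] only 3 remains possible at r3c5. So r3c5=3.
Step 6. [r3c6∈{6}] r3c6's peers cover all but 6, so r3c6=6.
Step 7. [r2c6∈{3}] r2c6's peers cover all but 3. So r2c6=3.
Step 8. [r6c6∈{4}] only 4 remains possible at r6c6. So r6c6=4.
Step 9. [r2c3∈{6}] r2c3 is down to just 6. So r2c3=6.
Step 10. [r1c3∈{2}] r1c3 is down to just 2 ⇒ r1c3=2.
Step 11. [r4c4∈{2}] nothing but 2 survives at r4c4. So r4c4=2.
Step 12. [r3c4∈{1}] r3c4's peers cover all but 1. So r3c4=1.
Step 13. [r1c2∈{3}] r1c2 has the single candidate 3. So r1c2=3.
Step 14. [r5c6∈{2}] nothing but 2 survives at r5c6. So r5c6=2.
Step 15. [r6c1∈{1}] r6c1's peers cover all but 1 ⇒ r6c1=1.
Step 16. [r2c1∈{4}] nothing but 4 survives at r2c1, so r2c1=4.

Answer: 5 3 2 4 6 1 / 4 1 6 5 2 3 / 2 4 5 1 3 6 / 3 6 1 2 4 5 / 6 5 4 3 1 2 / 1 2 3 6 5 4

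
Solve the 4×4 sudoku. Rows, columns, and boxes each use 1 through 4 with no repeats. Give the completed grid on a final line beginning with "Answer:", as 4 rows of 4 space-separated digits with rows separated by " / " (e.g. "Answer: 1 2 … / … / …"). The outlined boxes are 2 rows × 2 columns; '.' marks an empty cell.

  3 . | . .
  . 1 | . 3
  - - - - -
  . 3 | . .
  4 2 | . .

Step 1. [r2c3∈{2,4}] 4 has one home in row 2: r2c3. So r2c3=4.
Step 2. [r4c4∈{1}] r4c4 is down to just 1. So r4c4=1.
Step 3. [r3c3∈{2}] r3c3 is down to just 2 ⇒ r3c3=2.
Step 4. [r4c3∈{3}] r4c3 has the single candidate 3 ⇒ r4c3=3.
Step 5. [r2c1∈{2}] nothing but 2 survives at r2c1 ⇒ r2c1=2.
Step 6. [r3c4∈{4}] r3c4's peers cover all but 4 ⇒ r3c4=4.
Step 7. [r1c2∈{4}] r1c2's peers cover all but 4, so r1c2=4.
Step 8. [r1c4∈{2}] r1c4 is down to just 2 ⇒ r1c4=2.
Step 9. [r3c1∈{1}] nothing but 1 survives at r3c1 ⇒ r3c1=1.
Step 10. [r1c3∈{1}] nothing but 1 survives at r1c3, so r1c3=1.

Answer: 3 4 1 2 / 2 1 4 3 / 1 3 2 4 / 4 2 3 1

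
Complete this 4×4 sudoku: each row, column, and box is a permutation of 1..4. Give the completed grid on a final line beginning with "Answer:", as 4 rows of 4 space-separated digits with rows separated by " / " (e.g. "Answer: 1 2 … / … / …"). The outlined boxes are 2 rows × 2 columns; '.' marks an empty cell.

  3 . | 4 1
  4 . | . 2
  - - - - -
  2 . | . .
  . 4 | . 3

Step 1. [r3c3∈{1}] r3c3's peers cover all but 1 ⇒ r3c3=1.
Step 2. [r4c3∈{2}] only 2 remains possible at r4c3 ⇒ r4c3=2.
Step 3. [r4c1∈{1}] r4c1 has the single candidate 1, so r4c1=1.
Step 4. [r2c2∈{1}] r2c2's peers cover all but 1 ⇒ r2c2=1.
Step 5. [r3c4∈{4}] r3c4 is down to just 4, so r3c4=4.
Step 6. [r1c2∈{2}] nothing but 2 survives at r1c2, so r1c2=2.
Step 7. [r3c2∈{3}] r3c2 has the single candidate 3 ⇒ r3c2=3.
Step 8. [r2c3∈{3}] r2c3 has the single candidate 3. So r2c3=3.

Answer: 3 2 4 1 / 4 1 3 2 / 2 3 1 4 / 1 4 2 3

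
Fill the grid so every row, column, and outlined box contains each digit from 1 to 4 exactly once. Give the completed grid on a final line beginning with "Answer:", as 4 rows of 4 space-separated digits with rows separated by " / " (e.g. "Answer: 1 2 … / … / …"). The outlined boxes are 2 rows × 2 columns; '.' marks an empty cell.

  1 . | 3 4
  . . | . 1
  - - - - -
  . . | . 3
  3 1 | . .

Step 1. [r2c3∈{2}] r2c3 is down to just 2, so r2c3=2.
Step 2. [r2c1∈{4}] r2c1 is down to just 4. So r2c1=4.
Step 3. [r3c2∈{2,4}] in col 2, 4 fits only at r3c2. So r3c2=4.
Step 4. [r4c3∈{4}] only 4 remains possible at r4c3. So r4c3=4.
Step 5. [r3c3∈{1}] only 1 remains possible at r3c3 ⇒ r3c3=1.
Step 6. [r3c1∈{2}] r3c1 is down to just 2. So r3c1=2.
Step 7. [r4c4∈{2}] nothing but 2 survives at r4c4, so r4c4=2.
Step 8. [r2c2∈{3}] nothing but 3 survives at r2c2 ⇒ r2c2=3.
Step 9. [r1c2∈{2}] only 2 remains possible at r1c2, so r1c2=2.

Answer: 1 2 3 4 / 4 3 2 1 / 2 4 1 3 / 3 1 4 2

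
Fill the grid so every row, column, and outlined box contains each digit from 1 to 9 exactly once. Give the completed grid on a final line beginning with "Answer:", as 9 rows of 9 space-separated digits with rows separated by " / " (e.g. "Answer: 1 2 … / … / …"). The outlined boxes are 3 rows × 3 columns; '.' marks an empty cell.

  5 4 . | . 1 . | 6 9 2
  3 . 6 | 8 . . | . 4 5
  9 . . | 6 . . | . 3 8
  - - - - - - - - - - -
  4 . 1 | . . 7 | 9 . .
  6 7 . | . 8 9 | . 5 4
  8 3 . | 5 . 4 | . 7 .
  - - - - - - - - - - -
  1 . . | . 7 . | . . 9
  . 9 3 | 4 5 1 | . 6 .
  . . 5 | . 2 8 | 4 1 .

Step 1. [r7c4∈{3}] r7c4's peers cover all but 3. So r7c4=3.
Step 2. [r5c3∈{2}] r5c3 is down to just 2 ⇒ r5c3=2.
Step 3. [r7c2∈{2,6,8}] across col 2, 8 lands solely at r7c2 ⇒ r7c2=8.
Step 4. [r6c7∈{1,2}] 2 has one home in row 6: r6c7, so r6c7=2.
Step 5. [r2c7∈{1,7}] across row 2, 7 lands solely at r2c7. So r2c7=7.
Step 6. [r4c5∈{3,6}] in col 5, 3 fits only at r4c5 ⇒ r4c5=3.
Step 7. [r8c9∈{7}] nothing but 7 survives at r8c9, so r8c9=7.
Step 8. [r3c7∈{1}] r3c7 is down to just 1. So r3c7=1.
Step 9. [r3c2∈{2}] nothing but 2 survives at r3c2. So r3c2=2.
Step 10. [r1c4∈{7}] only 7 remains possible at r1c4. So r1c4=7.
Step 11. [r6c5∈{6}] only 6 remains possible at r6c5, so r6c5=6.
Step 12. [r1c6∈{3}] only 3 remains possible at r1c6 ⇒ r1c6=3.
Step 13. [r4c2∈{5}] r4c2's peers cover all but 5 ⇒ r4c2=5.
Step 14. [r2c6∈{2}] only 2 remains possible at r2c6. So r2c6=2.
Step 15. [r5c7∈{3}] only 3 remains possible at r5c7. So r5c7=3.
Step 16. [r7c8∈{2}] r7c8's peers cover all but 2. So r7c8=2.
Step 17. [r2c5∈{9}] r2c5's peers cover all but 9. So r2c5=9.
Step 18. [r9c2∈{6}] r9c2 has the single candidate 6 ⇒ r9c2=6.
Step 19. [r3c5∈{4}] only 4 remains possible at r3c5. So r3c5=4.
Step 20. [r7c7∈{5}] r7c7's peers cover all but 5 ⇒ r7c7=5.
Step 21. [r3c3∈{7}] r3c3 has the single candidate 7, so r3c3=7.
Step 22. [r6c9∈{1}] r6c9's peers cover all but 1. So r6c9=1.
Step 23. [r9c1∈{7}] only 7 remains possible at r9c1. So r9c1=7.
Step 24. [r7c3∈{4}] nothing but 4 survives at r7c3. So r7c3=4.
Step 25. [r4c8∈{8}] nothing but 8 survives at r4c8 ⇒ r4c8=8.
Step 26. [r3c6∈{5}] only 5 remains possible at r3c6. So r3c6=5.
Step 27. [r2c2∈{1}] r2c2 has the single candidate 1. So r2c2=1.
Step 28. [r5c4∈{1}] r5c4's peers cover all but 1, so r5c4=1.
Step 29. [r7c6∈{6}] r7c6 is down to just 6, so r7c6=6.
Step 30. [r4c4∈{2}] r4c4 is down to just 2. So r4c4=2.
Step 31. [r9c9∈{3}] r9c9 is down to just 3. So r9c9=3.
Step 32. [r1c3∈{8}] only 8 remains possible at r1c3, so r1c3=8.
Step 33. [r4c9∈{6}] r4c9 is down to just 6. So r4c9=6.
Step 34. [r9c4∈{9}] r9c4 is down to just 9. So r9c4=9.
Step 35. [r8c7∈{8}] r8c7 is down to just 8 ⇒ r8c7=8.
Step 36. [r8c1∈{2}] r8c1 has the single candidate 2 ⇒ r8c1=2.
Step 37. [r6c3∈{9}] nothing but 9 survives at r6c3. So r6c3=9.

Answer: 5 4 8 7 1 3 6 9 2 / 3 1 6 8 9 2 7 4 5 / 9 2 7 6 4 5 1 3 8 / 4 5 1 2 3 7 9 8 6 / 6 7 2 1 8 9 3 5 4 / 8 3 9 5 6 4 2 7 1 / 1 8 4 3 7 6 5 2 9 / 2 9 3 4 5 1 8 6 7 / 7 6 5 9 2 8 4 1 3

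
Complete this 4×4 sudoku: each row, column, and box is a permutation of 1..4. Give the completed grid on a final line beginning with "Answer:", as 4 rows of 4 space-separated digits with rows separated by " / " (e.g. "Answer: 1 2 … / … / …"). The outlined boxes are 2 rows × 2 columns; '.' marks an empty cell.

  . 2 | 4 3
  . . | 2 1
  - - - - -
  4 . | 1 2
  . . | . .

Step 1. [r3c2∈{3}] only 3 remains possible at r3c2, so r3c2=3.
Step 2. [r1c1∈{1}] r1c1's peers cover all but 1. So r1c1=1.
Step 3. [r4c3∈{3}] r4c3's peers cover all but 3 ⇒ r4c3=3.
Step 4. [r4c4∈{4}] r4c4 has the single candidate 4, so r4c4=4.
Step 5. [r4c1∈{2}] only 2 remains possible at r4c1, so r4c1=2.
Step 6. [r2c1∈{3}] r2c1's peers cover all but 3, so r2c1=3.
Step 7. [r2c2∈{4}] r2c2's peers cover all but 4. So r2c2=4.
Step 8. [r4c2∈{1}] nothing but 1 survives at r4c2 ⇒ r4c2=1.

Answer: 1 2 4 3 / 3 4 2 1 / 4 3 1 2 / 2 1 3 4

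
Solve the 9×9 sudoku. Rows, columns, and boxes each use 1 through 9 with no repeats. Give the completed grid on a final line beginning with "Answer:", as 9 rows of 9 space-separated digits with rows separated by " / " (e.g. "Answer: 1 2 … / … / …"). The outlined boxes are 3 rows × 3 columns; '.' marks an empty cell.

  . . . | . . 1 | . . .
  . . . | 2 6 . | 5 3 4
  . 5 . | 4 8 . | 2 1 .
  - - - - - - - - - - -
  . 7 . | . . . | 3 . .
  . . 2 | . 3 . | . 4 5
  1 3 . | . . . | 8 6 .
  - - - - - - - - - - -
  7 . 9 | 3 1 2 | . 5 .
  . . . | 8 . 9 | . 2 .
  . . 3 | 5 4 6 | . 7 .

Step 1. [r4c8∈{9}] only 9 remains possible at r4c8. So r4c8=9.
Step 2. [r2c6∈{7}] r2c6's peers cover all but 7, so r2c6=7.
Step 3. [r1c4∈{9}] r1c4 is down to just 9. So r1c4=9.
Step 4. [r1c1∈{2,3,4,6,8}] in row 1, 3 fits only at r1c1. So r1c1=3.
Step 5. [r1c2∈{2,4,6,8}] 2 has one home in row 1: r1c2, so r1c2=2.
Step 6. [r1c3∈{4,6,7,8}] r1c3 is the only open cell in row 1 admitting 4, so r1c3=4.
Step 7. [r4c1∈{4,5,6,8}] in box 4, 4 fits only at r4c1, so r4c1=4.
Step 8. [r3c9∈{6,7,9}] in box 3, 9 fits only at r3c9. So r3c9=9.
Step 9. [r6c3∈{5}] nothing but 5 survives at r6c3. So r6c3=5.
Step 10. [r5c6∈{8}] nothing but 8 survives at r5c6, so r5c6=8.
Step 11. [r6c4∈{7}] nothing but 7 survives at r6c4 ⇒ r6c4=7.
Step 12. [r3c1∈{6}] r3c1's peers cover all but 6. So r3c1=6.
Step 13. [r1c9∈{6,7,8}] r1c9 is the only open cell in col 9 admitting 7 ⇒ r1c9=7.
Step 14. [r6c9∈{2}] nothing but 2 survives at r6c9. So r6c9=2.
Step 15. [r4c9∈{1}] r4c9 has the single candidate 1 ⇒ r4c9=1.
Step 16. [r9c9∈{8}] nothing but 8 survives at r9c9 ⇒ r9c9=8.
Step 17. [r7c9∈{6}] r7c9 has the single candidate 6, so r7c9=6.
Step 18. [r9c2∈{1}] r9c2's peers cover all but 1 ⇒ r9c2=1.
Step 19. [r2c1∈{8,9}] 8 has one home in col 1: r2c1. So r2c1=8.
Step 20. [r4c4∈{6}] only 6 remains possible at r4c4, so r4c4=6.
Step 21. [r5c2∈{6,9}] r5c2 is the only open cell in row 5 admitting 6, so r5c2=6.
Step 22. [r7c7∈{4}] r7c7 is down to just 4, so r7c7=4.
Step 23. [r1c5∈{5}] r1c5 has the single candidate 5 ⇒ r1c5=5.
Step 24. [r8c7∈{1}] r8c7 has the single candidate 1, so r8c7=1.
Step 25. [r9c1∈{2}] r9c1 is down to just 2 ⇒ r9c1=2.
Step 26. [r9c7∈{9}] only 9 remains possible at r9c7 ⇒ r9c7=9.
Step 27. [r8c2∈{4}] r8c2 has the single candidate 4 ⇒ r8c2=4.
Step 28. [r8c9∈{3}] only 3 remains possible at r8c9 ⇒ r8c9=3.
Step 29. [r6c5∈{9}] r6c5 is down to just 9 ⇒ r6c5=9.
Step 30. [r2c3∈{1}] r2c3 is down to just 1 ⇒ r2c3=1.
Step 31. [r2c2∈{9}] r2c2's peers cover all but 9 ⇒ r2c2=9.
Step 32. [r1c8∈{8}] r1c8 has the single candidate 8. So r1c8=8.
Step 33. [r4c5∈{2}] r4c5 has the single candidate 2, so r4c5=2.
Step 34. [r5c4∈{1}] only 1 remains possible at r5c4 ⇒ r5c4=1.
Step 35. [r5c1∈{9}] only 9 remains possible at r5c1. So r5c1=9.
Step 36. [r6c6∈{4}] nothing but 4 survives at r6c6 ⇒ r6c6=4.
Step 37. [r3c3∈{7}] r3c3's peers cover all but 7. So r3c3=7.
Step 38. [r5c7∈{7}] r5c7's peers cover all but 7 ⇒ r5c7=7.
Step 39. [r4c3∈{8}] nothing but 8 survives at r4c3. So r4c3=8.
Step 40. [r8c3∈{6}] only 6 remains possible at r8c3. So r8c3=6.
Step 41. [r4c6∈{5}] r4c6 is down to just 5, so r4c6=5.
Step 42. [r1c7∈{6}] r1c7 has the single candidate 6 ⇒ r1c7=6.
Step 43. [r8c5∈{7}] r8c5's peers cover all but 7 ⇒ r8c5=7.
Step 44. [r3c6∈{3}] r3c6 is down to just 3, so r3c6=3.
Step 45. [r8c1∈{5}] only 5 remains possible at r8c1 ⇒ r8c1=5.
Step 46. [r7c2∈{8}] only 8 remains possible at r7c2. So r7c2=8.

Answer: 3 2 4 9 5 1 6 8 7 / 8 9 1 2 6 7 5 3 4 / 6 5 7 4 8 3 2 1 9 / 4 7 8 6 2 5 3 9 1 / 9 6 2 1 3 8 7 4 5 / 1 3 5 7 9 4 8 6 2 / 7 8 9 3 1 2 4 5 6 / 5 4 6 8 7 9 1 2 3 / 2 1 3 5 4 6 9 7 8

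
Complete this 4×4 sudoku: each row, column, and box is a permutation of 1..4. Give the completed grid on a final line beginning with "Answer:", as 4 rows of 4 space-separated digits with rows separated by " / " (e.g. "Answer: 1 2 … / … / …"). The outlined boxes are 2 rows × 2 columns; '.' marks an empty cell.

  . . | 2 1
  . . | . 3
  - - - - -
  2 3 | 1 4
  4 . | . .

Step 1. [r2c2∈{1,2,4}] row 2 places 2 nowhere but r2c2 ⇒ r2c2=2.
Step 2. [r2c3∈{4}] r2c3's peers cover all but 4. So r2c3=4.
Step 3. [r4c4∈{2}] nothing but 2 survives at r4c4 ⇒ r4c4=2.
Step 4. [r2c1∈{1}] nothing but 1 survives at r2c1 ⇒ r2c1=1.
Step 5. [r4c3∈{3}] only 3 remains possible at r4c3, so r4c3=3.
Step 6. [r4c2∈{1}] r4c2's peers cover all but 1, so r4c2=1.
Step 7. [r1c1∈{3}] r1c1 has the single candidate 3. So r1c1=3.
Step 8. [r1c2∈{4}] r1c2 has the single candidate 4, so r1c2=4.

Answer: 3 4 2 1 / 1 2 4 3 / 2 3 1 4 / 4 1 3 2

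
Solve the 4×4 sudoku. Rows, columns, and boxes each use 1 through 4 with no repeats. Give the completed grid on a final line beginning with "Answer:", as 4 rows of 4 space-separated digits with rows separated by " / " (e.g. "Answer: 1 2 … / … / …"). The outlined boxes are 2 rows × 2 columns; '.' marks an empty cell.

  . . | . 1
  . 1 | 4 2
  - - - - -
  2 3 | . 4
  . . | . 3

Step 1. [r4c1∈{1,4}] col 1 places 1 nowhere but r4c1, so r4c1=1.
Step 2. [r1c1∈{3,4}] 4 has one home in col 1: r1c1. So r1c1=4.
Step 3. [r1c2∈{2}] r1c2 has the single candidate 2. So r1c2=2.
Step 4. [r3c3∈{1}] r3c3 is down to just 1 ⇒ r3c3=1.
Step 5. [r2c1∈{3}] r2c1's peers cover all but 3 ⇒ r2c1=3.
Step 6. [r4c2∈{4}] nothing but 4 survives at r4c2, so r4c2=4.
Step 7. [r4c3∈{2}] r4c3 has the single candidate 2. So r4c3=2.
Step 8. [r1c3∈{3}] r1c3 has the single candidate 3. So r1c3=3.

Answer: 4 2 3 1 / 3 1 4 2 / 2 3 1 4 / 1 4 2 3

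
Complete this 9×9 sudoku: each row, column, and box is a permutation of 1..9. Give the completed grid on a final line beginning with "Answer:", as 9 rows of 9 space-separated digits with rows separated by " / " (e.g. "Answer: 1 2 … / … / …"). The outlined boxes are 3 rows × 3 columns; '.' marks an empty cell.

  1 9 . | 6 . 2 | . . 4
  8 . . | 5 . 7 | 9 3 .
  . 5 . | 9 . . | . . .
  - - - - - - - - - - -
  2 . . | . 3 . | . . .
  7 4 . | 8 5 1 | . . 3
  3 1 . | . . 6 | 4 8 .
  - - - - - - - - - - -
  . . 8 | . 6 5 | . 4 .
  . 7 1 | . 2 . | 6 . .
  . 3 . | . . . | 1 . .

Step 1. [r7c2∈{2}] r7c2 is down to just 2, so r7c2=2.
Step 2. [r2c2∈{6}] r2c2 is down to just 6 ⇒ r2c2=6.
Step 3. [r3c1∈{4}] r3c1 is down to just 4. So r3c1=4.
Step 4. [r9c3∈{4,5,6,9}] 4 has one home in col 3: r9c3 ⇒ r9c3=4.
Step 5. [r9c4∈{7}] nothing but 7 survives at r9c4 ⇒ r9c4=7.
Step 6. [r1c5∈{8}] only 8 remains possible at r1c5. So r1c5=8.
Step 7. [r9c5∈{9}] only 9 remains possible at r9c5. So r9c5=9.
Step 8. [r4c6∈{4,9}] in col 6, 9 fits only at r4c6 ⇒ r4c6=9.
Step 9. [r5c7∈{2}] r5c7's peers cover all but 2, so r5c7=2.
Step 10. [r8c6∈{3,4,8}] col 6 places 4 nowhere but r8c6 ⇒ r8c6=4.
Step 11. [r8c9∈{5,8,9}] across row 8, 8 lands solely at r8c9. So r8c9=8.
Step 12. [r3c5∈{1}] nothing but 1 survives at r3c5 ⇒ r3c5=1.
Step 13. [r4c8∈{1,5,6,7}] r4c8 is the only open cell in col 8 admitting 1. So r4c8=1.
Step 14. [r7c1∈{9}] only 9 remains possible at r7c1. So r7c1=9.
Step 15. [r6c9∈{5,7,9}] r6c9 is the only open cell in col 9 admitting 9, so r6c9=9.
Step 16. [r7c9∈{7}] r7c9 has the single candidate 7, so r7c9=7.
Step 17. [r5c8∈{6}] nothing but 6 survives at r5c8, so r5c8=6.
Step 18. [r4c9∈{5}] r4c9 has the single candidate 5. So r4c9=5.
Step 19. [r9c9∈{2}] r9c9's peers cover all but 2, so r9c9=2.
Step 20. [r9c8∈{5}] only 5 remains possible at r9c8 ⇒ r9c8=5.
Step 21. [r1c8∈{7}] only 7 remains possible at r1c8 ⇒ r1c8=7.
Step 22. [r3c3∈{2,3,7}] r3c3 is the only open cell in row 3 admitting 7 ⇒ r3c3=7.
Step 23. [r7c4∈{1,3}] row 7 places 1 nowhere but r7c4, so r7c4=1.
Step 24. [r9c6∈{8}] r9c6 has the single candidate 8, so r9c6=8.
Step 25. [r8c8∈{9}] r8c8 has the single candidate 9, so r8c8=9.
Step 26. [r6c4∈{2}] r6c4's peers cover all but 2 ⇒ r6c4=2.
Step 27. [r3c7∈{8}] only 8 remains possible at r3c7, so r3c7=8.
Step 28. [r8c1∈{5}] r8c1 has the single candidate 5. So r8c1=5.
Step 29. [r8c4∈{3}] r8c4 is down to just 3, so r8c4=3.
Step 30. [r4c7∈{7}] nothing but 7 survives at r4c7. So r4c7=7.
Step 31. [r3c6∈{3}] only 3 remains possible at r3c6 ⇒ r3c6=3.
Step 32. [r5c3∈{9}] r5c3 has the single candidate 9, so r5c3=9.
Step 33. [r3c8∈{2}] r3c8 is down to just 2. So r3c8=2.
Step 34. [r6c5∈{7}] r6c5's peers cover all but 7. So r6c5=7.
Step 35. [r2c5∈{4}] only 4 remains possible at r2c5. So r2c5=4.
Step 36. [r1c3∈{3}] r1c3 has the single candidate 3, so r1c3=3.
Step 37. [r6c3∈{5}] nothing but 5 survives at r6c3 ⇒ r6c3=5.
Step 38. [r4c2∈{8}] r4c2 is down to just 8 ⇒ r4c2=8.
Step 39. [r3c9∈{6}] r3c9 has the single candidate 6 ⇒ r3c9=6.
Step 40. [r7c7∈{3}] nothing but 3 survives at r7c7. So r7c7=3.
Step 41. [r9c1∈{6}] nothing but 6 survives at r9c1. So r9c1=6.
Step 42. [r2c3∈{2}] r2c3's peers cover all but 2 ⇒ r2c3=2.
Step 43. [r2c9∈{1}] nothing but 1 survives at r2c9 ⇒ r2c9=1.
Step 44. [r4c4∈{4}] only 4 remains possible at r4c4. So r4c4=4.
Step 45. [r1c7∈{5}] only 5 remains possible at r1c7. So r1c7=5.
Step 46. [r4c3∈{6}] r4c3 is down to just 6, so r4c3=6.

Answer: 1 9 3 6 8 2 5 7 4 / 8 6 2 5 4 7 9 3 1 / 4 5 7 9 1 3 8 2 6 / 2 8 6 4 3 9 7 1 5 / 7 4 9 8 5 1 2 6 3 / 3 1 5 2 7 6 4 8 9 / 9 2 8 1 6 5 3 4 7 / 5 7 1 3 2 4 6 9 8 / 6 3 4 7 9 8 1 5 2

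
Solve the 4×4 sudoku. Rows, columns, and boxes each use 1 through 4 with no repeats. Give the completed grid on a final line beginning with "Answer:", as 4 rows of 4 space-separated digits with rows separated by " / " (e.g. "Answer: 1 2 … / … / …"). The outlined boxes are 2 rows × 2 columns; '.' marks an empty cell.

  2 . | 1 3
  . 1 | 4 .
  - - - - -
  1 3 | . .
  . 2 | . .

Step 1. [r3c4∈{2,4}] in row 3, 4 fits only at r3c4. So r3c4=4.
Step 2. [r4c1∈{4}] nothing but 4 survives at r4c1 ⇒ r4c1=4.
Step 3. [r4c4∈{1}] r4c4 has the single candidate 1, so r4c4=1.
Step 4. [r2c1∈{3}] r2c1's peers cover all but 3 ⇒ r2c1=3.
Step 5. [r3c3∈{2}] r3c3 has the single candidate 2 ⇒ r3c3=2.
Step 6. [r1c2∈{4}] nothing but 4 survives at r1c2. So r1c2=4.
Step 7. [r4c3∈{3}] nothing but 3 survives at r4c3. So r4c3=3.
Step 8. [r2c4∈{2}] nothing but 2 survives at r2c4. So r2c4=2.

Answer: 2 4 1 3 / 3 1 4 2 / 1 3 2 4 / 4 2 3 1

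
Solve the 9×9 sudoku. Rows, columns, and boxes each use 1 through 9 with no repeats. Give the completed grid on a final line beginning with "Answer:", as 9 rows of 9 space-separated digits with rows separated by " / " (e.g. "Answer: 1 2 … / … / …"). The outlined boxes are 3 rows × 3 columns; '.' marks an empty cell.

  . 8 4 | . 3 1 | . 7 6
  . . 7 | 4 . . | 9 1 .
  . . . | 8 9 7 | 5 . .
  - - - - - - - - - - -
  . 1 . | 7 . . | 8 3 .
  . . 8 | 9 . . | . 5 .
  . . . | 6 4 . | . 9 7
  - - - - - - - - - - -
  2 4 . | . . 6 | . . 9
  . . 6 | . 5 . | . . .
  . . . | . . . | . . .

Step 1. [r1c7∈{2}] nothing but 2 survives at r1c7. So r1c7=2.
Step 2. [r4c5∈{2}] only 2 remains possible at r4c5 ⇒ r4c5=2.
Step 3. [r9c9∈{1,2,3,4,5,8}] 5 has one home in col 9: r9c9 ⇒ r9c9=5.
Step 4. [r4c1∈{4,5,6,9}] r4c1 is the only open cell in row 4 admitting 6. So r4c1=6.
Step 5. [r5c6∈{3}] r5c6's peers cover all but 3, so r5c6=3.
Step 6. [r6c7∈{1}] only 1 remains possible at r6c7. So r6c7=1.
Step 7. [r8c9∈{1,2,3,4,8}] col 9 places 1 nowhere but r8c9 ⇒ r8c9=1.
Step 8. [r7c3∈{1,3,5}] 5 has one home in row 7: r7c3. So r7c3=5.
Step 9. [r9c8∈{2,4,6,8}] across col 8, 6 lands solely at r9c8 ⇒ r9c8=6.
Step 10. [r2c6∈{2,5}] across box 2, 2 lands solely at r2c6. So r2c6=2.
Step 11. [r3c2∈{2,3,6}] 6 has one home in row 3: r3c2, so r3c2=6.
Step 12. [r8c8∈{2,4,8}] r8c8 is the only open cell in col 8 admitting 2. So r8c8=2.
Step 13. [r8c4∈{3}] r8c4 is down to just 3 ⇒ r8c4=3.
Step 14. [r6c6∈{5,8}] across row 6, 8 lands solely at r6c6. So r6c6=8.
Step 15. [r5c1∈{4,7}] col 1 places 4 nowhere but r5c1. So r5c1=4.
Step 16. [r5c2∈{2,7}] row 5 places 7 nowhere but r5c2. So r5c2=7.
Step 17. [r8c2∈{9}] r8c2's peers cover all but 9 ⇒ r8c2=9.
Step 18. [r9c2∈{3}] r9c2 has the single candidate 3. So r9c2=3.
Step 19. [r9c3∈{1}] only 1 remains possible at r9c3, so r9c3=1.
Step 20. [r2c2∈{5}] nothing but 5 survives at r2c2, so r2c2=5.
Step 21. [r2c1∈{3}] only 3 remains possible at r2c1. So r2c1=3.
Step 22. [r8c1∈{7,8}] row 8 places 8 nowhere but r8c1, so r8c1=8.
Step 23. [r8c7∈{4,7}] 7 has one home in row 8: r8c7. So r8c7=7.
Step 24. [r7c5∈{1,7,8}] 7 has one home in row 7: r7c5 ⇒ r7c5=7.
Step 25. [r9c7∈{4}] nothing but 4 survives at r9c7 ⇒ r9c7=4.
Step 26. [r3c9∈{3,4}] 3 has one home in row 3: r3c9. So r3c9=3.
Step 27. [r6c3∈{2,3}] 3 has one home in row 6: r6c3 ⇒ r6c3=3.
Step 28. [r3c1∈{1}] only 1 remains possible at r3c1 ⇒ r3c1=1.
Step 29. [r1c4∈{5}] only 5 remains possible at r1c4. So r1c4=5.
Step 30. [r3c3∈{2}] r3c3's peers cover all but 2, so r3c3=2.
Step 31. [r6c1∈{5}] only 5 remains possible at r6c1, so r6c1=5.
Step 32. [r5c7∈{6}] only 6 remains possible at r5c7, so r5c7=6.
Step 33. [r7c7∈{3}] r7c7's peers cover all but 3 ⇒ r7c7=3.
Step 34. [r5c9∈{2}] only 2 remains possible at r5c9, so r5c9=2.
Step 35. [r9c4∈{2}] r9c4 is down to just 2, so r9c4=2.
Step 36. [r2c5∈{6}] r2c5's peers cover all but 6 ⇒ r2c5=6.
Step 37. [r6c2∈{2}] only 2 remains possible at r6c2 ⇒ r6c2=2.
Step 38. [r5c5∈{1}] r5c5's peers cover all but 1. So r5c5=1.
Step 39. [r9c1∈{7}] r9c1 has the single candidate 7. So r9c1=7.
Step 40. [r4c3∈{9}] only 9 remains possible at r4c3 ⇒ r4c3=9.
Step 41. [r3c8∈{4}] r3c8 has the single candidate 4. So r3c8=4.
Step 42. [r9c5∈{8}] r9c5's peers cover all but 8, so r9c5=8.
Step 43. [r4c6∈{5}] r4c6 has the single candidate 5 ⇒ r4c6=5.
Step 44. [r1c1∈{9}] r1c1 is down to just 9, so r1c1=9.
Step 45. [r8c6∈{4}] r8c6 is down to just 4 ⇒ r8c6=4.
Step 46. [r7c4∈{1}] r7c4 has the single candidate 1. So r7c4=1.
Step 47. [r4c9∈{4}] only 4 remains possible at r4c9, so r4c9=4.
Step 48. [r2c9∈{8}] r2c9's peers cover all but 8, so r2c9=8.
Step 49. [r7c8∈{8}] r7c8 is down to just 8 ⇒ r7c8=8.
Step 50. [r9c6∈{9}] r9c6 is down to just 9, so r9c6=9.

Answer: 9 8 4 5 3 1 2 7 6 / 3 5 7 4 6 2 9 1 8 / 1 6 2 8 9 7 5 4 3 / 6 1 9 7 2 5 8 3 4 / 4 7 8 9 1 3 6 5 2 / 5 2 3 6 4 8 1 9 7 / 2 4 5 1 7 6 3 8 9 / 8 9 6 3 5 4 7 2 1 / 7 3 1 2 8 9 4 6 5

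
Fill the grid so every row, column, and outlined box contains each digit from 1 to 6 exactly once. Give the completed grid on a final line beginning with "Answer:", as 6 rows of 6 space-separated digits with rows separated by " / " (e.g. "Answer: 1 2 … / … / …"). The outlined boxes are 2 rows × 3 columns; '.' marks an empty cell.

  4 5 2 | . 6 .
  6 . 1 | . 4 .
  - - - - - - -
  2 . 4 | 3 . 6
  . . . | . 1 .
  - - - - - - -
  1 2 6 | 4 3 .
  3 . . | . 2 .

Step 1. [r5c6∈{5}] r5c6 has the single candidate 5, so r5c6=5.
Step 2. [r2c2∈{3}] only 3 remains possible at r2c2. So r2c2=3.
Step 3. [r1c4∈{1}] nothing but 1 survives at r1c4. So r1c4=1.
Step 4. [r4c1∈{5}] r4c1 has the single candidate 5. So r4c1=5.
Step 5. [r4c4∈{2}] r4c4's peers cover all but 2, so r4c4=2.
Step 6. [r3c5∈{5}] only 5 remains possible at r3c5. So r3c5=5.
Step 7. [r3c2∈{1}] nothing but 1 survives at r3c2, so r3c2=1.
Step 8. [r6c3∈{5}] only 5 remains possible at r6c3, so r6c3=5.
Step 9. [r6c6∈{1}] r6c6 is down to just 1, so r6c6=1.
Step 10. [r4c6∈{4}] nothing but 4 survives at r4c6, so r4c6=4.
Step 11. [r4c2∈{6}] r4c2's peers cover all but 6. So r4c2=6.
Step 12. [r2c6∈{2}] r2c6 has the single candidate 2 ⇒ r2c6=2.
Step 13. [r4c3∈{3}] r4c3 has the single candidate 3 ⇒ r4c3=3.
Step 14. [r6c4∈{6}] r6c4 has the single candidate 6, so r6c4=6.
Step 15. [r1c6∈{3}] r1c6 has the single candidate 3, so r1c6=3.
Step 16. [r2c4∈{5}] r2c4 has the single candidate 5, so r2c4=5.
Step 17. [r6c2∈{4}] nothing but 4 survives at r6c2. So r6c2=4.

Answer: 4 5 2 1 6 3 / 6 3 1 5 4 2 / 2 1 4 3 5 6 / 5 6 3 2 1 4 / 1 2 6 4 3 5 / 3 4 5 6 2 1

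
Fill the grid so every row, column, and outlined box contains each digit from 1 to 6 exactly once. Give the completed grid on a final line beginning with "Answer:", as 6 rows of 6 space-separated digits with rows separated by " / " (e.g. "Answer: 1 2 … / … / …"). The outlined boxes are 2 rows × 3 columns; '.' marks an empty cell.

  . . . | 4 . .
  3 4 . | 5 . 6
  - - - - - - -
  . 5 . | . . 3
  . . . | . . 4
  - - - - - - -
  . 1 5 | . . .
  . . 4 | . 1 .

Step 1. [r5c6∈{2}] nothing but 2 survives at r5c6, so r5c6=2.
Step 2. [r5c1∈{6}] r5c1's peers cover all but 6. So r5c1=6.
Step 3. [r2c3∈{1,2}] across row 2, 1 lands solely at r2c3, so r2c3=1.
Step 4. [r6c1∈{2}] r6c1 has the single candidate 2, so r6c1=2.
Step 5. [r4c3∈{2,3,6}] col 3 places 3 nowhere but r4c3, so r4c3=3.
Step 6. [r2c5∈{2}] nothing but 2 survives at r2c5. So r2c5=2.
Step 7. [r3c5∈{6}] r3c5 is down to just 6 ⇒ r3c5=6.
Step 8. [r3c3∈{2}] only 2 remains possible at r3c3, so r3c3=2.
Step 9. [r4c1∈{1}] r4c1's peers cover all but 1 ⇒ r4c1=1.
Step 10. [r5c4∈{3}] r5c4 is down to just 3. So r5c4=3.
Step 11. [r1c3∈{6}] r1c3 has the single candidate 6. So r1c3=6.
Step 12. [r1c6∈{1}] r1c6 is down to just 1, so r1c6=1.
Step 13. [r6c6∈{5}] only 5 remains possible at r6c6, so r6c6=5.
Step 14. [r5c5∈{4}] nothing but 4 survives at r5c5 ⇒ r5c5=4.
Step 15. [r3c1∈{4}] r3c1 has the single candidate 4. So r3c1=4.
Step 16. [r6c2∈{3}] r6c2 is down to just 3 ⇒ r6c2=3.
Step 17. [r4c5∈{5}] r4c5's peers cover all but 5 ⇒ r4c5=5.
Step 18. [r1c5∈{3}] only 3 remains possible at r1c5, so r1c5=3.
Step 19. [r1c1∈{5}] only 5 remains possible at r1c1. So r1c1=5.
Step 20. [r4c2∈{6}] r4c2 has the single candidate 6. So r4c2=6.
Step 21. [r3c4∈{1}] r3c4 has the single candidate 1. So r3c4=1.
Step 22. [r4c4∈{2}] nothing but 2 survives at r4c4, so r4c4=2.
Step 23. [r1c2∈{2}] r1c2 has the single candidate 2. So r1c2=2.
Step 24. [r6c4∈{6}] nothing but 6 survives at r6c4. So r6c4=6.

Answer: 5 2 6 4 3 1 / 3 4 1 5 2 6 / 4 5 2 1 6 3 / 1 6 3 2 5 4 / 6 1 5 3 4 2 / 2 3 4 6 1 5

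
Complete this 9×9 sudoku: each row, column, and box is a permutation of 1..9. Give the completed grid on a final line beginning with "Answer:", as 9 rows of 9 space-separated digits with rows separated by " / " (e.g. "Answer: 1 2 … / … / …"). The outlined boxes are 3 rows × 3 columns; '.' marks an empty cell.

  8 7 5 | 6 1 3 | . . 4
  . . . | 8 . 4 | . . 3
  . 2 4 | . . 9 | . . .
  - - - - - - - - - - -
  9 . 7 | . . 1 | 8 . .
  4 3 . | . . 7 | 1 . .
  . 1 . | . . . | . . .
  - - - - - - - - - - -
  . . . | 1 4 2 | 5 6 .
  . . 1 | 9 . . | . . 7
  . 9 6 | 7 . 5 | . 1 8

Step 1. [r2c5∈{2,5,7}] 2 has one home in box 2: r2c5, so r2c5=2.
Step 2. [r2c8∈{5,7,9}] 5 has one home in row 2: r2c8 ⇒ r2c8=5.
Step 3. [r9c5∈{3}] r9c5 is down to just 3 ⇒ r9c5=3.
Step 4. [r2c7∈{6,7,9}] 7 has one home in row 2: r2c7 ⇒ r2c7=7.
Step 5. [r3c1∈{1,3,6}] in row 3, 3 fits only at r3c1. So r3c1=3.
Step 6. [r6c8∈{2,3,4,7,9}] r6c8 is the only open cell in row 6 admitting 7. So r6c8=7.
Step 7. [r8c2∈{4,5,8}] col 2 places 4 nowhere but r8c2, so r8c2=4.
Step 8. [r4c2∈{5,6}] r4c2 is the only open cell in col 2 admitting 5, so r4c2=5.
Step 9. [r6c1∈{2,6}] box 4 places 6 nowhere but r6c1, so r6c1=6.
Step 10. [r4c8∈{2,3,4}] r4c8 is the only open cell in col 8 admitting 4 ⇒ r4c8=4.
Step 11. [r6c6∈{8}] r6c6 is down to just 8 ⇒ r6c6=8.
Step 12. [r6c3∈{2}] r6c3 has the single candidate 2. So r6c3=2.
Step 13. [r3c4∈{5}] only 5 remains possible at r3c4. So r3c4=5.
Step 14. [r6c7∈{3,9}] 3 has one home in box 6: r6c7, so r6c7=3.
Step 15. [r8c7∈{2}] only 2 remains possible at r8c7 ⇒ r8c7=2.
Step 16. [r4c5∈{6}] nothing but 6 survives at r4c5, so r4c5=6.
Step 17. [r5c9∈{2,5,6,9}] row 5 places 6 nowhere but r5c9 ⇒ r5c9=6.
Step 18. [r5c4∈{2}] r5c4's peers cover all but 2 ⇒ r5c4=2.
Step 19. [r5c8∈{9}] r5c8 has the single candidate 9 ⇒ r5c8=9.
Step 20. [r5c3∈{8}] only 8 remains possible at r5c3 ⇒ r5c3=8.
Step 21. [r6c5∈{5,9}] 9 has one home in row 6: r6c5 ⇒ r6c5=9.
Step 22. [r8c1∈{5}] only 5 remains possible at r8c1, so r8c1=5.
Step 23. [r8c8∈{3}] only 3 remains possible at r8c8, so r8c8=3.
Step 24. [r3c8∈{8}] nothing but 8 survives at r3c8. So r3c8=8.
Step 25. [r2c1∈{1}] r2c1 has the single candidate 1, so r2c1=1.
Step 26. [r4c4∈{3}] r4c4's peers cover all but 3, so r4c4=3.
Step 27. [r2c2∈{6}] r2c2's peers cover all but 6. So r2c2=6.
Step 28. [r7c9∈{9}] r7c9 has the single candidate 9. So r7c9=9.
Step 29. [r3c9∈{1}] r3c9 has the single candidate 1 ⇒ r3c9=1.
Step 30. [r6c9∈{5}] r6c9 has the single candidate 5. So r6c9=5.
Step 31. [r7c1∈{7}] only 7 remains possible at r7c1 ⇒ r7c1=7.
Step 32. [r3c7∈{6}] nothing but 6 survives at r3c7. So r3c7=6.
Step 33. [r9c1∈{2}] only 2 remains possible at r9c1, so r9c1=2.
Step 34. [r2c3∈{9}] r2c3 has the single candidate 9. So r2c3=9.
Step 35. [r6c4∈{4}] only 4 remains possible at r6c4. So r6c4=4.
Step 36. [r9c7∈{4}] r9c7's peers cover all but 4, so r9c7=4.
Step 37. [r3c5∈{7}] nothing but 7 survives at r3c5 ⇒ r3c5=7.
Step 38. [r8c5∈{8}] r8c5 has the single candidate 8, so r8c5=8.
Step 39. [r8c6∈{6}] r8c6's peers cover all but 6. So r8c6=6.
Step 40. [r7c3∈{3}] r7c3 has the single candidate 3 ⇒ r7c3=3.
Step 41. [r5c5∈{5}] r5c5 is down to just 5 ⇒ r5c5=5.
Step 42. [r7c2∈{8}] only 8 remains possible at r7c2, so r7c2=8.
Step 43. [r1c7∈{9}] r1c7 is down to just 9 ⇒ r1c7=9.
Step 44. [r1c8∈{2}] nothing but 2 survives at r1c8, so r1c8=2.
Step 45. [r4c9∈{2}] r4c9's peers cover all but 2 ⇒ r4c9=2.

Answer: 8 7 5 6 1 3 9 2 4 / 1 6 9 8 2 4 7 5 3 / 3 2 4 5 7 9 6 8 1 / 9 5 7 3 6 1 8 4 2 / 4 3 8 2 5 7 1 9 6 / 6 1 2 4 9 8 3 7 5 / 7 8 3 1 4 2 5 6 9 / 5 4 1 9 8 6 2 3 7 / 2 9 6 7 3 5 4 1 8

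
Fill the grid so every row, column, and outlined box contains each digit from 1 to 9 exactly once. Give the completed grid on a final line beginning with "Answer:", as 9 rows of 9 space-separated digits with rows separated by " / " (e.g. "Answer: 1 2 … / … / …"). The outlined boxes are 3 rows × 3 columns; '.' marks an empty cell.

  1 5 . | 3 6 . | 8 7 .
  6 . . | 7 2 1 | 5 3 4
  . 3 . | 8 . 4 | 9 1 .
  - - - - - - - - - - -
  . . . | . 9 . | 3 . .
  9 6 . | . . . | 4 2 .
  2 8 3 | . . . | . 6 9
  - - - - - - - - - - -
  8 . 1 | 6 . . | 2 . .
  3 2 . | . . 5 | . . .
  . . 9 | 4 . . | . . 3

Step 1. [r6c6∈{7}] r6c6 has the single candidate 7, so r6c6=7.
Step 2. [r6c7∈{1}] nothing but 1 survives at r6c7. So r6c7=1.
Step 3. [r9c2∈{7}] r9c2 is down to just 7, so r9c2=7.
Step 4. [r8c9∈{1,6,7,8}] in col 9, 1 fits only at r8c9 ⇒ r8c9=1.
Step 5. [r4c1∈{4,5,7}] r4c1 is the only open cell in col 1 admitting 4, so r4c1=4.
Step 6. [r6c4∈{5}] r6c4 has the single candidate 5. So r6c4=5.
Step 7. [r8c7∈{6,7}] col 7 places 7 nowhere but r8c7, so r8c7=7.
Step 8. [r8c5∈{8}] r8c5 has the single candidate 8. So r8c5=8.
Step 9. [r7c9∈{5}] r7c9 is down to just 5. So r7c9=5.
Step 10. [r4c8∈{5,8}] col 8 places 5 nowhere but r4c8 ⇒ r4c8=5.
Step 11. [r4c3∈{7}] nothing but 7 survives at r4c3 ⇒ r4c3=7.
Step 12. [r4c6∈{2,6,8}] in row 4, 6 fits only at r4c6. So r4c6=6.
Step 13. [r5c6∈{3,8}] r5c6 is the only open cell in col 6 admitting 8, so r5c6=8.
Step 14. [r5c4∈{1}] r5c4 has the single candidate 1. So r5c4=1.
Step 15. [r1c9∈{2}] r1c9's peers cover all but 2, so r1c9=2.
Step 16. [r7c2∈{4}] r7c2's peers cover all but 4, so r7c2=4.
Step 17. [r8c4∈{9}] r8c4 has the single candidate 9 ⇒ r8c4=9.
Step 18. [r7c5∈{3,7}] r7c5 is the only open cell in row 7 admitting 7. So r7c5=7.
Step 19. [r3c1∈{7}] only 7 remains possible at r3c1 ⇒ r3c1=7.
Step 20. [r9c8∈{8}] r9c8 is down to just 8. So r9c8=8.
Step 21. [r2c3∈{8}] r2c3's peers cover all but 8, so r2c3=8.
Step 22. [r9c7∈{6}] r9c7 is down to just 6, so r9c7=6.
Step 23. [r9c6∈{2}] only 2 remains possible at r9c6. So r9c6=2.
Step 24. [r4c9∈{8}] r4c9 has the single candidate 8, so r4c9=8.
Step 25. [r3c9∈{6}] only 6 remains possible at r3c9. So r3c9=6.
Step 26. [r5c5∈{3}] only 3 remains possible at r5c5 ⇒ r5c5=3.
Step 27. [r2c2∈{9}] r2c2 is down to just 9 ⇒ r2c2=9.
Step 28. [r1c3∈{4}] r1c3 has the single candidate 4 ⇒ r1c3=4.
Step 29. [r3c3∈{2}] r3c3's peers cover all but 2, so r3c3=2.
Step 30. [r7c8∈{9}] r7c8 is down to just 9 ⇒ r7c8=9.
Step 31. [r6c5∈{4}] r6c5 is down to just 4. So r6c5=4.
Step 32. [r9c1∈{5}] only 5 remains possible at r9c1, so r9c1=5.
Step 33. [r8c3∈{6}] nothing but 6 survives at r8c3. So r8c3=6.
Step 34. [r8c8∈{4}] nothing but 4 survives at r8c8, so r8c8=4.
Step 35. [r5c9∈{7}] r5c9 is down to just 7. So r5c9=7.
Step 36. [r7c6∈{3}] nothing but 3 survives at r7c6, so r7c6=3.
Step 37. [r3c5∈{5}] r3c5 has the single candidate 5. So r3c5=5.
Step 38. [r4c2∈{1}] r4c2 has the single candidate 1. So r4c2=1.
Step 39. [r5c3∈{5}] r5c3 has the single candidate 5 ⇒ r5c3=5.
Step 40. [r1c6∈{9}] nothing but 9 survives at r1c6, so r1c6=9.
Step 41. [r9c5∈{1}] nothing but 1 survives at r9c5 ⇒ r9c5=1.
Step 42. [r4c4∈{2}] r4c4 is down to just 2. So r4c4=2.

Answer: 1 5 4 3 6 9 8 7 2 / 6 9 8 7 2 1 5 3 4 / 7 3 2 8 5 4 9 1 6 / 4 1 7 2 9 6 3 5 8 / 9 6 5 1 3 8 4 2 7 / 2 8 3 5 4 7 1 6 9 / 8 4 1 6 7 3 2 9 5 / 3 2 6 9 8 5 7 4 1 / 5 7 9 4 1 2 6 8 3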